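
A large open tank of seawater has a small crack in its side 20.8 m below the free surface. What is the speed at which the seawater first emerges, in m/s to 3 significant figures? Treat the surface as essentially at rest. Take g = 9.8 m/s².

v ≈ 20.2 m/s

Torricelli's result v = √(2gh) gives v = √(2·9.8·20.8) = 20.2 m/s.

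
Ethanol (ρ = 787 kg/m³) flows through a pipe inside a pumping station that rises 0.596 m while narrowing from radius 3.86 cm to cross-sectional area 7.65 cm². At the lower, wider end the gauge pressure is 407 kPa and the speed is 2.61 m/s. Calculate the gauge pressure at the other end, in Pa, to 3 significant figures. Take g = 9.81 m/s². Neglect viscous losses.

By continuity, v₂ = v₁·A₁/A₂ = 2.61·(46.8/7.65) = 16.0 m/s.
Applying Bernoulli between the two ends and solving for P₂: P₂ = P₁ + ½ρ(v₁² − v₂²) − ρgΔh.
P₂ = 407000 + ½·787·(2.61² − 16.0²) − 787·9.81·(+0.596) = 407000 + (-97700) − (4600) = 305000 Pa.

P₂ ≈ 305000 Pa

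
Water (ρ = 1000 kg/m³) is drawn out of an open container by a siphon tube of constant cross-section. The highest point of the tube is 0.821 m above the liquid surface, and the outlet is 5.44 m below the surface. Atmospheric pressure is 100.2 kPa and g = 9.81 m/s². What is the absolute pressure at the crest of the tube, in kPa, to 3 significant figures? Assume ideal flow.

The outlet speed comes from Torricelli: v = √(2g·5.44) = 10.3 m/s.
Continuity keeps v the same throughout the tube; from surface to crest, P_atm + 0 = P_top + ½ρv² + ρg·h_top.
P_top = 100200 − ½·1000·10.3² − 1000·9.81·0.821 = 38800 Pa.

P_top ≈ 38.8 kPa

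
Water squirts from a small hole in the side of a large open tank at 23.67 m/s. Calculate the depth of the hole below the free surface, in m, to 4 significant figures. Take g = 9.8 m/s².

Torricelli: v = √(2gh), so h = v²/(2g).
h = 23.67²/(2·9.8) = 560.3/19.60 = 28.59 m.

h = 28.59 m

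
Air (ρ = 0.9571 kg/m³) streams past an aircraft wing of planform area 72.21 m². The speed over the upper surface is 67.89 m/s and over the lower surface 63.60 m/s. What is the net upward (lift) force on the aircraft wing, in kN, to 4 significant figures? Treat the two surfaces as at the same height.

19.49 kN

The faster flow above has the lower pressure; Bernoulli (same height) gives ΔP = ½ρ(v_up² − v_low²).
ΔP = ½·0.9571·(67.89² − 63.60²) = 269.9 Pa.
Lift = ΔP · A = 269.9 × 72.21 = 19490 N.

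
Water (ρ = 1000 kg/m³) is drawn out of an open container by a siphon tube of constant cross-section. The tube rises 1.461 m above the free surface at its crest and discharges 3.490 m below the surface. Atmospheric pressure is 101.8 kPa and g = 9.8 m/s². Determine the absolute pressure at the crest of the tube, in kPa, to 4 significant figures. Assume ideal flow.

P_top ≈ 53.28 kPa

Bernoulli surface→outlet gives ½v² = g·h_out, so v = √(2·9.8·3.490) = 8.271 m/s.
With constant cross-section the crest speed equals v; applying Bernoulli from the surface up to the crest, P_top = P_atm − ½ρv² − ρg·h_top.
P_top = 101800 − ½·1000·8.271² − 1000·9.8·1.461 = 53280 Pa.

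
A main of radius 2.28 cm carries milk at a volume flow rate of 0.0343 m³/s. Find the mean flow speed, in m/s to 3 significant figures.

v = 21.0 m/s

Q = 0.0343 m³/s = 0.0343 m³/s.
v = Q/A = 0.0343 / 0.00163 = 21.0 m/s.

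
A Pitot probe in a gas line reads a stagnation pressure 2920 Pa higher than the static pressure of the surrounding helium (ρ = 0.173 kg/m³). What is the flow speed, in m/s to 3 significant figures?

184 m/s

Bernoulli between the free stream and the stagnation point: ½ρv² = P_stag − P_static.
v = √(2ΔP/ρ) = √(2·2920/0.173) = 184 m/s.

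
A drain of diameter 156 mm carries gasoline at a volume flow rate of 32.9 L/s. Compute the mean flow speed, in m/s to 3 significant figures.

v = 1.72 m/s

Q = 32.9 L/s = 0.0329 m³/s.
v = Q/A = 0.0329 / 0.0191 = 1.72 m/s.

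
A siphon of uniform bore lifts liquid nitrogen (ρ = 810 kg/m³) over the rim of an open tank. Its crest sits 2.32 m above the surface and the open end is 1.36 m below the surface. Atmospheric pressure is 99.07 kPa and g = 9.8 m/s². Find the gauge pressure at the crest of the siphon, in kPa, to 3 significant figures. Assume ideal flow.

Bernoulli surface→outlet gives ½v² = g·h_out, so v = √(2·9.8·1.36) = 5.16 m/s.
With constant cross-section the crest speed equals v; applying Bernoulli from the surface up to the crest, P_top = P_atm − ½ρv² − ρg·h_top.
P_top = 99070 − ½·810·5.16² − 810·9.8·2.32 = 69900 Pa. So P_gauge = P_top − P_atm = -29200 Pa.

P_gauge = -29.2 kPa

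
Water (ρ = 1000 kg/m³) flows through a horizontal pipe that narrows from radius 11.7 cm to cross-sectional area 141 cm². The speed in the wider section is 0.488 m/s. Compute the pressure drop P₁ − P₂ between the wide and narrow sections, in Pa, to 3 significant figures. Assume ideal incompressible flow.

989 Pa

By continuity, v₂ = v₁·A₁/A₂ = 0.488·(430/141) = 1.49 m/s.
The pipe is horizontal, so Bernoulli reduces to P₁ + ½ρv₁² = P₂ + ½ρv₂².
P₁ − P₂ = ½·1000·(1.49² − 0.488²) = ½·1000·1.98 = 989 Pa.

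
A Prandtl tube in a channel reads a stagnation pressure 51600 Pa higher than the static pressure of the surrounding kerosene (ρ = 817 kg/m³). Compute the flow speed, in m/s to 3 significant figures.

The dynamic pressure equals the rise in static pressure at the stagnation point: ΔP = ½ρv².
v = √(2ΔP/ρ) = √(2·51600/817) = 11.2 m/s.

v ≈ 11.2 m/s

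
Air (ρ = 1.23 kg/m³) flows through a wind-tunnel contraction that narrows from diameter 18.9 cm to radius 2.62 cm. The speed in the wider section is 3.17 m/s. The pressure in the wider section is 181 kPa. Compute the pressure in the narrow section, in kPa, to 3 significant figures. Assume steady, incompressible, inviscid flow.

180 kPa

Mass conservation (A₁v₁ = A₂v₂) gives v₂ = 3.17 × 281/21.6 = 41.2 m/s.
Bernoulli (h₁ = h₂): P₁ − P₂ = ½ρ(v₂² − v₁²).
P₂ = P₁ − ½ρ(v₂² − v₁²) = 181000 − ½·1.23·(41.2² − 3.17²) = 181000 − 1040 = 180000 Pa.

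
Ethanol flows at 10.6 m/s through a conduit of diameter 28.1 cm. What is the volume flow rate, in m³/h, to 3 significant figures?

Q = A·v = 0.0620 m² × 10.6 m/s = 0.657 m³/s.
Converting: 0.657 m³/s × 3600 = 2370 m³/h.

Q = 2370 m³/h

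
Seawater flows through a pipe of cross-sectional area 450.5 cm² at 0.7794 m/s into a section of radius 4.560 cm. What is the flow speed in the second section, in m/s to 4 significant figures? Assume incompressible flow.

5.375 m/s

Continuity gives A₁v₁ = A₂v₂, so v₂ = (450.5 cm²)/(65.33 cm²) × 0.7794 m/s = 5.375 m/s.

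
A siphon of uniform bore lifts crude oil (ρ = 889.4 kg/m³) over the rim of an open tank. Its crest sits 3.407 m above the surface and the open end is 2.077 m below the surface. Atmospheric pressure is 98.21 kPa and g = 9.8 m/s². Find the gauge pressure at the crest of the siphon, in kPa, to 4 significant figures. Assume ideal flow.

P_gauge ≈ -47.80 kPa

Bernoulli surface→outlet gives ½v² = g·h_out, so v = √(2·9.8·2.077) = 6.380 m/s.
Continuity keeps v the same throughout the tube; from surface to crest, P_atm + 0 = P_top + ½ρv² + ρg·h_top.
P_top = 98210 − ½·889.4·6.380² − 889.4·9.8·3.407 = 50410 Pa. So P_gauge = P_top − P_atm = -47800 Pa.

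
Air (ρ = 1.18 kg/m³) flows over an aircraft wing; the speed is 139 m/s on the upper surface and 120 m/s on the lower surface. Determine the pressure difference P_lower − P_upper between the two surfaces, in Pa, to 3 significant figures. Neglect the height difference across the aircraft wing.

ΔP ≈ 2900 Pa

The pressure is lower where the speed is higher: ΔP = ½ρ(v_up² − v_low²).
ΔP = ½·1.18·(139² − 120²) = 2900 Pa.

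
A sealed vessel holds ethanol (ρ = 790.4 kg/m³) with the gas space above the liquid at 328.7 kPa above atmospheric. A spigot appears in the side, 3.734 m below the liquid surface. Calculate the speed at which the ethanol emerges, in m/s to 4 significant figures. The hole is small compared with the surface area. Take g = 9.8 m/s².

v ≈ 30.08 m/s

Take point 1 at the surface (v₁ ≈ 0) and point 2 at the hole (at atmospheric pressure). Bernoulli: P₁ + ρg h = P_atm + ½ρv₂².
With P₁ − P_atm = 328700 Pa, v₂ = √(2gh + 2ΔP/ρ) = √(2·9.8·3.734 + 2·328700/790.4) = 30.08 m/s.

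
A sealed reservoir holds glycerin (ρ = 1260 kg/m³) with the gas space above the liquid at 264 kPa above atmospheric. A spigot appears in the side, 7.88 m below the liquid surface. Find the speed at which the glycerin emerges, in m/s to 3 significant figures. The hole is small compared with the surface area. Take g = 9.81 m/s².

Take point 1 at the surface (v₁ ≈ 0) and point 2 at the hole (at atmospheric pressure). Bernoulli: P₁ + ρg h = P_atm + ½ρv₂².
With P₁ − P_atm = 264000 Pa, v₂ = √(2gh + 2ΔP/ρ) = √(2·9.81·7.88 + 2·264000/1260) = 24.0 m/s.

v = 24.0 m/s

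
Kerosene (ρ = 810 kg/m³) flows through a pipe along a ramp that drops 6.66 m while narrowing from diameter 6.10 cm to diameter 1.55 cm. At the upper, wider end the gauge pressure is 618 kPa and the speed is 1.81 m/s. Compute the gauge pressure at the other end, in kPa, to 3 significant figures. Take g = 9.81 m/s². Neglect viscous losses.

Mass conservation (A₁v₁ = A₂v₂) gives v₂ = 1.81 × 29.2/1.89 = 28.0 m/s.
Energy conservation along the streamline gives P₂ = P₁ − ½ρ(v₂² − v₁²) − ρg(h₂ − h₁).
P₂ = 618000 + ½·810·(1.81² − 28.0²) − 810·9.81·(−6.66) = 618000 + (-317000) − (-52900) = 354000 Pa.

P₂ ≈ 354 kPa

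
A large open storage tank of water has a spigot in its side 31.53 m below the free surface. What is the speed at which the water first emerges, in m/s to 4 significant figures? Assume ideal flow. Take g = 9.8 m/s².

The surface is effectively still and both ends are open, so ½v² = gh and v = √(2·9.8·31.53) = 24.86 m/s.

v ≈ 24.86 m/s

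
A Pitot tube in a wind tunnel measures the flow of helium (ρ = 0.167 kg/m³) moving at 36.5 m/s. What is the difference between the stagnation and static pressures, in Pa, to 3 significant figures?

ΔP ≈ 111 Pa

At the stagnation point the flow is brought to rest, so Bernoulli gives P_stag − P_static = ½ρv².
ΔP = ½·0.167·36.5² = 111 Pa.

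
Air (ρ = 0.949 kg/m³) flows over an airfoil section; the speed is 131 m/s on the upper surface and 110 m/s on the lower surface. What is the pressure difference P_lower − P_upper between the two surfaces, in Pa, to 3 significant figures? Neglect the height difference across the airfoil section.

With negligible Δh, P + ½ρv² is constant, so P_low − P_up = ½ρ(v_up² − v_low²).
ΔP = ½·0.949·(131² − 110²) = 2400 Pa.

ΔP ≈ 2400 Pa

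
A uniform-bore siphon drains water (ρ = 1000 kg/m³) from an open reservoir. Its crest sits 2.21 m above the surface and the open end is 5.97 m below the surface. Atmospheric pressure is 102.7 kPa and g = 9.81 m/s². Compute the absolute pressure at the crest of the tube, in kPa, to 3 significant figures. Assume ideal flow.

Bernoulli surface→outlet gives ½v² = g·h_out, so v = √(2·9.81·5.97) = 10.8 m/s.
The bore is uniform, so the speed at the crest is the same v. Bernoulli surface→crest: P_atm = P_top + ½ρv² + ρg·h_top.
P_top = 102700 − ½·1000·10.8² − 1000·9.81·2.21 = 22500 Pa.

P_top ≈ 22.5 kPa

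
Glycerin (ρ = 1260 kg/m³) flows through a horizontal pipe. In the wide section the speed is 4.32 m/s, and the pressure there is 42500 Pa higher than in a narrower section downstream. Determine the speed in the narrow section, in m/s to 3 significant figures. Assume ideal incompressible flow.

v₂ ≈ 9.28 m/s

With h₁ = h₂, rearranging Bernoulli gives v₂ = √(v₁² + 2ΔP/ρ).
v₂ = √(4.32² + 2·42500/1260) = √(18.7 + 67.5) = 9.28 m/s.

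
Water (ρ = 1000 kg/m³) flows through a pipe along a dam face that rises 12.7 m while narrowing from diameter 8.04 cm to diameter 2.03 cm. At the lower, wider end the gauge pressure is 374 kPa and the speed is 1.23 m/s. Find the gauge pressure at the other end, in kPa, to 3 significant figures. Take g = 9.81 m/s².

Mass conservation (A₁v₁ = A₂v₂) gives v₂ = 1.23 × 50.8/3.24 = 19.3 m/s.
Applying Bernoulli between the two ends and solving for P₂: P₂ = P₁ + ½ρ(v₁² − v₂²) − ρgΔh.
P₂ = 374000 + ½·1000·(1.23² − 19.3²) − 1000·9.81·(+12.7) = 374000 + (-185000) − (125000) = 64000 Pa.

P₂ = 64.0 kPa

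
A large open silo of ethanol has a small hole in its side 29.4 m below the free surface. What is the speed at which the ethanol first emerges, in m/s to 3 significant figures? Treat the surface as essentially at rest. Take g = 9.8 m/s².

Torricelli's result v = √(2gh) gives v = √(2·9.8·29.4) = 24.0 m/s.

24.0 m/s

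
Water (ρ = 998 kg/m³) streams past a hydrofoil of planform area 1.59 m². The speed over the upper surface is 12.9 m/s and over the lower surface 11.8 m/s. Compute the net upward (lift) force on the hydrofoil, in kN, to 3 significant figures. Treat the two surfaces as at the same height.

With equal heights on the two surfaces, Bernoulli gives P_lower − P_upper = ½ρ(v_upper² − v_lower²).
ΔP = ½·998·(12.9² − 11.8²) = 13600 Pa.
Lift = ΔP · A = 13600 × 1.59 = 21600 N.

21.6 kN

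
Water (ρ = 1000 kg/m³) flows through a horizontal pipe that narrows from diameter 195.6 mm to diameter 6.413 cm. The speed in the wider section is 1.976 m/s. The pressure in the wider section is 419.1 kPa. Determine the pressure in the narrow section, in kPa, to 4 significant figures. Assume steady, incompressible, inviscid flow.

Mass conservation (A₁v₁ = A₂v₂) gives v₂ = 1.976 × 300.5/32.30 = 18.38 m/s.
Along the horizontal streamline, P + ½ρv² is constant.
P₂ = P₁ − ½ρ(v₂² − v₁²) = 419100 − ½·1000·(18.38² − 1.976²) = 419100 − 167000 = 252100 Pa.

252.1 kPa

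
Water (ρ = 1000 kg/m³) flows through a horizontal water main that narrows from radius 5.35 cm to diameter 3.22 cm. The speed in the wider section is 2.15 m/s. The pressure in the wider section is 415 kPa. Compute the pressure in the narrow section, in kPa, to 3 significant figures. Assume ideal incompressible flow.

P₂ ≈ 135 kPa

Mass conservation (A₁v₁ = A₂v₂) gives v₂ = 2.15 × 89.9/8.14 = 23.7 m/s.
With no height change, Bernoulli's equation is P₁ + ½ρv₁² = P₂ + ½ρv₂².
P₂ = P₁ − ½ρ(v₂² − v₁²) = 415000 − ½·1000·(23.7² − 2.15²) = 415000 − 280000 = 135000 Pa.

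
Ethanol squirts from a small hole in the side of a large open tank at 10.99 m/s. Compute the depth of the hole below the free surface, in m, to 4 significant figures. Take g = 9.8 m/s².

h ≈ 6.162 m

For a small hole in a large open tank, ½v² = gh, giving h = v²/(2g).
h = 10.99²/(2·9.8) = 120.8/19.60 = 6.162 m.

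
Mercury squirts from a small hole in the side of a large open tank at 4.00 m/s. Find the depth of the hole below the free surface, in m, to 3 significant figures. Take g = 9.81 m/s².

For a small hole in a large open tank, ½v² = gh, giving h = v²/(2g).
h = 4.00²/(2·9.81) = 16.0/19.62 = 0.815 m.

h = 0.815 m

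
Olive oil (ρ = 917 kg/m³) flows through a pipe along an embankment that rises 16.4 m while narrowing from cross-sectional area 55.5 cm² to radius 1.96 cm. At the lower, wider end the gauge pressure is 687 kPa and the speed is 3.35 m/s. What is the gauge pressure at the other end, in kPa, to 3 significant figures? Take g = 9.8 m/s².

By continuity, v₂ = v₁·A₁/A₂ = 3.35·(55.5/12.1) = 15.4 m/s.
Applying Bernoulli between the two ends and solving for P₂: P₂ = P₁ + ½ρ(v₁² − v₂²) − ρgΔh.
P₂ = 687000 + ½·917·(3.35² − 15.4²) − 917·9.8·(+16.4) = 687000 + (-104000) − (147000) = 436000 Pa.

436 kPa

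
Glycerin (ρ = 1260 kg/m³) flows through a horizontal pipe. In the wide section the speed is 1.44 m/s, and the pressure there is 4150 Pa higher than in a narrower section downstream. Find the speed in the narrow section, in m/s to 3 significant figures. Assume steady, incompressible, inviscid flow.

v₂ = 2.94 m/s

With h₁ = h₂, rearranging Bernoulli gives v₂ = √(v₁² + 2ΔP/ρ).
v₂ = √(1.44² + 2·4150/1260) = √(2.07 + 6.59) = 2.94 m/s.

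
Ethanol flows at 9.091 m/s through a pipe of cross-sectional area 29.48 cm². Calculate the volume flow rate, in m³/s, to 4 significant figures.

Q = A·v = 0.002948 m² × 9.091 m/s = 0.02680 m³/s.

Q ≈ 0.02680 m³/s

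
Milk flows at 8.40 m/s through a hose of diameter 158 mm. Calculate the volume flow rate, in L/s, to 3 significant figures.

165 L/s

Q = A·v = 0.0196 m² × 8.40 m/s = 0.165 m³/s.
Converting: 0.165 m³/s × 1000 = 165 L/s.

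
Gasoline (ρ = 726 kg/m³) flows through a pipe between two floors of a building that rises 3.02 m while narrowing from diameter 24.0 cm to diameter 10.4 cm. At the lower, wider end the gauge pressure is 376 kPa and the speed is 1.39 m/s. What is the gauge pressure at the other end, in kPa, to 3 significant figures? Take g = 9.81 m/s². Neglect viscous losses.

P₂ = 335 kPa

The volume flow rate is constant, so v₂ = (A₁/A₂)v₁ = (452/84.9)·1.39 = 7.40 m/s.
Energy conservation along the streamline gives P₂ = P₁ − ½ρ(v₂² − v₁²) − ρg(h₂ − h₁).
P₂ = 376000 + ½·726·(1.39² − 7.40²) − 726·9.81·(+3.02) = 376000 + (-19200) − (21500) = 335000 Pa.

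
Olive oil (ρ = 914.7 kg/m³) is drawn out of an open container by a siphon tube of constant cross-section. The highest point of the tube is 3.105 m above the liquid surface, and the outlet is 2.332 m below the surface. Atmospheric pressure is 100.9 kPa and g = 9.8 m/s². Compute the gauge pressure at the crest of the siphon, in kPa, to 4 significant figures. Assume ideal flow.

From the surface to the outlet (both open to atmosphere, surface at rest): v = √(2g·h_out) = √(2·9.8·2.332) = 6.761 m/s.
The bore is uniform, so the speed at the crest is the same v. Bernoulli surface→crest: P_atm = P_top + ½ρv² + ρg·h_top.
P_top = 100900 − ½·914.7·6.761² − 914.7·9.8·3.105 = 52160 Pa. So P_gauge = P_top − P_atm = -48740 Pa.

P_gauge ≈ -48.74 kPa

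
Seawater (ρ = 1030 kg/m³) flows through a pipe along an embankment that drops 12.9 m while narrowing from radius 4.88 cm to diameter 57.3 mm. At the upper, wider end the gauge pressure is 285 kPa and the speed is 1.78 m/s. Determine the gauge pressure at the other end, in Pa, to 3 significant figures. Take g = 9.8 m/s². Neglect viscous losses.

Mass conservation (A₁v₁ = A₂v₂) gives v₂ = 1.78 × 74.8/25.8 = 5.16 m/s.
Energy conservation along the streamline gives P₂ = P₁ − ½ρ(v₂² − v₁²) − ρg(h₂ − h₁).
P₂ = 285000 + ½·1030·(1.78² − 5.16²) − 1030·9.8·(−12.9) = 285000 + (-12100) − (-130000) = 403000 Pa.

P₂ ≈ 403000 Pa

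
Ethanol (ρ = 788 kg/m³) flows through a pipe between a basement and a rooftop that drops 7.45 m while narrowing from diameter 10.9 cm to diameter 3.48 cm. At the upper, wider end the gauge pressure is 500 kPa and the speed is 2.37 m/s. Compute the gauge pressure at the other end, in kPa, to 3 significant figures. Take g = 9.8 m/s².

P₂ = 347 kPa

Mass conservation (A₁v₁ = A₂v₂) gives v₂ = 2.37 × 93.3/9.51 = 23.3 m/s.
Applying Bernoulli between the two ends and solving for P₂: P₂ = P₁ + ½ρ(v₁² − v₂²) − ρgΔh.
P₂ = 500000 + ½·788·(2.37² − 23.3²) − 788·9.8·(−7.45) = 500000 + (-211000) − (-57500) = 347000 Pa.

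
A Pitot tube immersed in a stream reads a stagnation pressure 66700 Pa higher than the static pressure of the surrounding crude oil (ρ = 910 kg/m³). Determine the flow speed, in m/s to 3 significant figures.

At the stagnation point the flow is brought to rest, so Bernoulli gives P_stag − P_static = ½ρv².
v = √(2ΔP/ρ) = √(2·66700/910) = 12.1 m/s.

12.1 m/s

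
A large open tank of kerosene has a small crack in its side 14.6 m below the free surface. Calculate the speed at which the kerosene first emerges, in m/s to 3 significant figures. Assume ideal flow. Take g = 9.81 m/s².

v ≈ 16.9 m/s

Bernoulli from surface to hole (P equal, v_surface ≈ 0): v = √(2gh) = √(2×9.81×14.6) = 16.9 m/s.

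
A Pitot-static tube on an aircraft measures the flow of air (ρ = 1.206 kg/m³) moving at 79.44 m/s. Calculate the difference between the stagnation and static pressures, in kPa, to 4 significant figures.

The dynamic pressure equals the rise in static pressure at the stagnation point: ΔP = ½ρv².
ΔP = ½·1.206·79.44² = 3805 Pa.

3.805 kPa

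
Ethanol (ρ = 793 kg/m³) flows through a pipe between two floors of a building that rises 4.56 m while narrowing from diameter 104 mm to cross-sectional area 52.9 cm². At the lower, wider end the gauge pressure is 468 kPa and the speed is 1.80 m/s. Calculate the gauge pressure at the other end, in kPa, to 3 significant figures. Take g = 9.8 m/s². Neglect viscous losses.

By continuity, v₂ = v₁·A₁/A₂ = 1.80·(84.9/52.9) = 2.89 m/s.
Bernoulli: P₁ + ½ρv₁² + ρg h₁ = P₂ + ½ρv₂² + ρg h₂, so P₂ = P₁ + ½ρ(v₁² − v₂²) − ρg(h₂ − h₁).
P₂ = 468000 + ½·793·(1.80² − 2.89²) − 793·9.8·(+4.56) = 468000 + (-2030) − (35400) = 431000 Pa.

P₂ = 431 kPa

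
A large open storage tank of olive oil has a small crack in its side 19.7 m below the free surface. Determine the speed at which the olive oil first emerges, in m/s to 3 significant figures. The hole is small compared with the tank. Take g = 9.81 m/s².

The surface is effectively still and both ends are open, so ½v² = gh and v = √(2·9.81·19.7) = 19.7 m/s.

19.7 m/s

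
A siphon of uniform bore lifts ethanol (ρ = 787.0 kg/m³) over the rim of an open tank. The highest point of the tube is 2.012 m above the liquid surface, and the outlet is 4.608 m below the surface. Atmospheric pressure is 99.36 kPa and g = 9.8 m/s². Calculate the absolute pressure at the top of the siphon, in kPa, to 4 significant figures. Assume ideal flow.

P_top = 48.30 kPa

Bernoulli surface→outlet gives ½v² = g·h_out, so v = √(2·9.8·4.608) = 9.504 m/s.
With constant cross-section the crest speed equals v; applying Bernoulli from the surface up to the crest, P_top = P_atm − ½ρv² − ρg·h_top.
P_top = 99360 − ½·787.0·9.504² − 787.0·9.8·2.012 = 48300 Pa.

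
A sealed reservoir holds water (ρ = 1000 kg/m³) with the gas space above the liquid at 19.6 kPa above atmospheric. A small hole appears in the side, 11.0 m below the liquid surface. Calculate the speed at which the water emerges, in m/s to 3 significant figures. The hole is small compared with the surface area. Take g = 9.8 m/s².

v ≈ 16.0 m/s

Take point 1 at the surface (v₁ ≈ 0) and point 2 at the hole (at atmospheric pressure). Bernoulli: P₁ + ρg h = P_atm + ½ρv₂².
With P₁ − P_atm = 19600 Pa, v₂ = √(2gh + 2ΔP/ρ) = √(2·9.8·11.0 + 2·19600/1000) = 16.0 m/s.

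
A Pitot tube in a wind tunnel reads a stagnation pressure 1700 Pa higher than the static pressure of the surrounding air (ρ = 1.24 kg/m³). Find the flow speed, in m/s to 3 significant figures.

Bernoulli between the free stream and the stagnation point: ½ρv² = P_stag − P_static.
v = √(2ΔP/ρ) = √(2·1700/1.24) = 52.4 m/s.

52.4 m/s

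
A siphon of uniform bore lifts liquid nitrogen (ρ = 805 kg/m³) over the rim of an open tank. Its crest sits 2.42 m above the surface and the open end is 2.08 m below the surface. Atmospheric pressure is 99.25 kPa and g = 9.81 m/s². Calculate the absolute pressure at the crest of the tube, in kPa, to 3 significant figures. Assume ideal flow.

Bernoulli surface→outlet gives ½v² = g·h_out, so v = √(2·9.81·2.08) = 6.39 m/s.
Continuity keeps v the same throughout the tube; from surface to crest, P_atm + 0 = P_top + ½ρv² + ρg·h_top.
P_top = 99250 − ½·805·6.39² − 805·9.81·2.42 = 63700 Pa.

P_top ≈ 63.7 kPa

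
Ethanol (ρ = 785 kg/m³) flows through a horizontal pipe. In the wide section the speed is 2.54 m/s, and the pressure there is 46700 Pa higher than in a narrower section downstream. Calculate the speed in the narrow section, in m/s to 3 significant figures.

With h₁ = h₂, rearranging Bernoulli gives v₂ = √(v₁² + 2ΔP/ρ).
v₂ = √(2.54² + 2·46700/785) = √(6.45 + 119) = 11.2 m/s.

v₂ ≈ 11.2 m/s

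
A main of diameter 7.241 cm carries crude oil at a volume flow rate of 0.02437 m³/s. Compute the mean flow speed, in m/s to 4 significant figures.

v ≈ 5.918 m/s

Q = 0.02437 m³/s = 0.02437 m³/s.
v = Q/A = 0.02437 / 0.004118 = 5.918 m/s.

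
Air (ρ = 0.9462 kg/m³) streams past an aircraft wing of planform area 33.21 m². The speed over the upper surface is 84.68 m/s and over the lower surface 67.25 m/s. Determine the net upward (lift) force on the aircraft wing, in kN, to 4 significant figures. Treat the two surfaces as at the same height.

F ≈ 41.61 kN

From P + ½ρv² = const at equal height, P_low − P_up = ½ρ(v_up² − v_low²).
ΔP = ½·0.9462·(84.68² − 67.25²) = 1253 Pa.
Lift = ΔP · A = 1253 × 33.21 = 41610 N.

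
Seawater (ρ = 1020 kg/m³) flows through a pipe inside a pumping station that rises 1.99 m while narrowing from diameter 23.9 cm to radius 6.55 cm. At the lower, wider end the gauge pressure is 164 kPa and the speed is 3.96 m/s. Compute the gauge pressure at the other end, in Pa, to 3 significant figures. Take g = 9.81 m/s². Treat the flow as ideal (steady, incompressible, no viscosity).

P₂ = 63500 Pa

Mass conservation (A₁v₁ = A₂v₂) gives v₂ = 3.96 × 449/135 = 13.2 m/s.
Energy conservation along the streamline gives P₂ = P₁ − ½ρ(v₂² − v₁²) − ρg(h₂ − h₁).
P₂ = 164000 + ½·1020·(3.96² − 13.2²) − 1020·9.81·(+1.99) = 164000 + (-80600) − (19900) = 63500 Pa.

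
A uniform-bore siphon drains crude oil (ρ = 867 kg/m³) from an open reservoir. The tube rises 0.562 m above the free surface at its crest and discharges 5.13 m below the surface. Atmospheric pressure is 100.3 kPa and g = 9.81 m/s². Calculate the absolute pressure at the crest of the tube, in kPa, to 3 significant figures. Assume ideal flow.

51.9 kPa

From the surface to the outlet (both open to atmosphere, surface at rest): v = √(2g·h_out) = √(2·9.81·5.13) = 10.0 m/s.
Continuity keeps v the same throughout the tube; from surface to crest, P_atm + 0 = P_top + ½ρv² + ρg·h_top.
P_top = 100300 − ½·867·10.0² − 867·9.81·0.562 = 51900 Pa.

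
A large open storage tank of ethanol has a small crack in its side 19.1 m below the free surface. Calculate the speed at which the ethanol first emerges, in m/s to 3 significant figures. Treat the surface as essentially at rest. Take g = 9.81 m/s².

v ≈ 19.4 m/s

The surface is effectively still and both ends are open, so ½v² = gh and v = √(2·9.81·19.1) = 19.4 m/s.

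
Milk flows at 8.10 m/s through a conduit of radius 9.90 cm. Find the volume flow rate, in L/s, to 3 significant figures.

249 L/s

Q = A·v = 0.0308 m² × 8.10 m/s = 0.249 m³/s.
Converting: 0.249 m³/s × 1000 = 249 L/s.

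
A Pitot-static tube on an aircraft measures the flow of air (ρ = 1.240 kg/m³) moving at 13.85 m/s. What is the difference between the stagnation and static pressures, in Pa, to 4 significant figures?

Bernoulli between the free stream and the stagnation point: ½ρv² = P_stag − P_static.
ΔP = ½·1.240·13.85² = 118.9 Pa.

ΔP ≈ 118.9 Pa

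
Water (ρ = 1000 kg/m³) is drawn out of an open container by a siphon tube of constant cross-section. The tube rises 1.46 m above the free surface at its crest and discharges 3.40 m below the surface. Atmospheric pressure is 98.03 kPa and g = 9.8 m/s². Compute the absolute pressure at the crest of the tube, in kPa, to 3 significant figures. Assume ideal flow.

50.4 kPa

From the surface to the outlet (both open to atmosphere, surface at rest): v = √(2g·h_out) = √(2·9.8·3.40) = 8.16 m/s.
With constant cross-section the crest speed equals v; applying Bernoulli from the surface up to the crest, P_top = P_atm − ½ρv² − ρg·h_top.
P_top = 98030 − ½·1000·8.16² − 1000·9.8·1.46 = 50400 Pa.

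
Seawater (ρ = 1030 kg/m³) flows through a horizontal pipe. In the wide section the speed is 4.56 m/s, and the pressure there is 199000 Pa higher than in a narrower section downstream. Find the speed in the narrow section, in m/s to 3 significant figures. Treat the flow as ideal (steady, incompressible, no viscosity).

v₂ ≈ 20.2 m/s

Along the level pipe P + ½ρv² is conserved, hence v₂² = v₁² + 2(P₁ − P₂)/ρ.
v₂ = √(4.56² + 2·199000/1030) = √(20.8 + 386) = 20.2 m/s.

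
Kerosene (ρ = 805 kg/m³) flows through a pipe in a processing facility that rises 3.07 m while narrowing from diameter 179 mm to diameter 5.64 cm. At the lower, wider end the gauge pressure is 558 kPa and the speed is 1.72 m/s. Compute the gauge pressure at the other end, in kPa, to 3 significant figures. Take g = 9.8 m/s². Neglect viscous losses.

Continuity gives A₁v₁ = A₂v₂, so v₂ = (252 cm²)/(25.0 cm²) × 1.72 m/s = 17.3 m/s.
Bernoulli: P₁ + ½ρv₁² + ρg h₁ = P₂ + ½ρv₂² + ρg h₂, so P₂ = P₁ + ½ρ(v₁² − v₂²) − ρg(h₂ − h₁).
P₂ = 558000 + ½·805·(1.72² − 17.3²) − 805·9.8·(+3.07) = 558000 + (-120000) − (24200) = 414000 Pa.

P₂ = 414 kPa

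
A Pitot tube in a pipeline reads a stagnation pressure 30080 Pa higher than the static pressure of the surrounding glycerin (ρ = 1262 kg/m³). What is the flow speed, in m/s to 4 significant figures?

The dynamic pressure equals the rise in static pressure at the stagnation point: ΔP = ½ρv².
v = √(2ΔP/ρ) = √(2·30080/1262) = 6.904 m/s.

v = 6.904 m/s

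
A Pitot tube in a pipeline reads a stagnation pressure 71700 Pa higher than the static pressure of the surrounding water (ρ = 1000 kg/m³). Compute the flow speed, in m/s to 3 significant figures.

12.0 m/s

Bernoulli between the free stream and the stagnation point: ½ρv² = P_stag − P_static.
v = √(2ΔP/ρ) = √(2·71700/1000) = 12.0 m/s.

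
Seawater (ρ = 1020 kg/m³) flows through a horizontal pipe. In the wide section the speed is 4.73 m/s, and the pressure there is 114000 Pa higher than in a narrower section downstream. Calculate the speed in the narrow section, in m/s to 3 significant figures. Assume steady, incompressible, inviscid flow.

v₂ ≈ 15.7 m/s

With h₁ = h₂, rearranging Bernoulli gives v₂ = √(v₁² + 2ΔP/ρ).
v₂ = √(4.73² + 2·114000/1020) = √(22.4 + 224) = 15.7 m/s.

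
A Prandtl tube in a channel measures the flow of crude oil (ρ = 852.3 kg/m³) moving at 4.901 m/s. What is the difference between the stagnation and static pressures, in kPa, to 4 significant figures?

The dynamic pressure equals the rise in static pressure at the stagnation point: ΔP = ½ρv².
ΔP = ½·852.3·4.901² = 10240 Pa.

10.24 kPa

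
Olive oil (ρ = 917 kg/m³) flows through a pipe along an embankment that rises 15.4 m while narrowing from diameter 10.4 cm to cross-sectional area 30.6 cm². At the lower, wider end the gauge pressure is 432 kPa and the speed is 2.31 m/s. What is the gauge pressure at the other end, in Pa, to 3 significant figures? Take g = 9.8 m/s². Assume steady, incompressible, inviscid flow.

P₂ = 277000 Pa

Continuity gives A₁v₁ = A₂v₂, so v₂ = (84.9 cm²)/(30.6 cm²) × 2.31 m/s = 6.41 m/s.
Applying Bernoulli between the two ends and solving for P₂: P₂ = P₁ + ½ρ(v₁² − v₂²) − ρgΔh.
P₂ = 432000 + ½·917·(2.31² − 6.41²) − 917·9.8·(+15.4) = 432000 + (-16400) − (138000) = 277000 Pa.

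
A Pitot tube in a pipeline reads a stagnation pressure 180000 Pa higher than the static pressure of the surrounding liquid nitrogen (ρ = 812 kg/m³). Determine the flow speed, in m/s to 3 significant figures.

At the stagnation point the flow is brought to rest, so Bernoulli gives P_stag − P_static = ½ρv².
v = √(2ΔP/ρ) = √(2·180000/812) = 21.1 m/s.

v = 21.1 m/s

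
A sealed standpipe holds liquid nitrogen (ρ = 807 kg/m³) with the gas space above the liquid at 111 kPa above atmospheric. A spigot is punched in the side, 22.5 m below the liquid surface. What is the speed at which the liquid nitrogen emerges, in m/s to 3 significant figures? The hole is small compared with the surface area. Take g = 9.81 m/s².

v = 26.8 m/s

Take point 1 at the surface (v₁ ≈ 0) and point 2 at the hole (at atmospheric pressure). Bernoulli: P₁ + ρg h = P_atm + ½ρv₂².
With P₁ − P_atm = 111000 Pa, v₂ = √(2gh + 2ΔP/ρ) = √(2·9.81·22.5 + 2·111000/807) = 26.8 m/s.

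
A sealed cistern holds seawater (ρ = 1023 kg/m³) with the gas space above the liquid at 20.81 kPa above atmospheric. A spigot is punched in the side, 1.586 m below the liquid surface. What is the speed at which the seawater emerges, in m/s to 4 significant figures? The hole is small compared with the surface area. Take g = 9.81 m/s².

Take point 1 at the surface (v₁ ≈ 0) and point 2 at the hole (at atmospheric pressure). Bernoulli: P₁ + ρg h = P_atm + ½ρv₂².
With P₁ − P_atm = 20810 Pa, v₂ = √(2gh + 2ΔP/ρ) = √(2·9.81·1.586 + 2·20810/1023) = 8.474 m/s.

v = 8.474 m/s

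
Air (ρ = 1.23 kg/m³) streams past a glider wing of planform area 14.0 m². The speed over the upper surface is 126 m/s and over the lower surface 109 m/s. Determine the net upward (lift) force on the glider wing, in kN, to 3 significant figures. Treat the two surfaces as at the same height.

34.4 kN

With equal heights on the two surfaces, Bernoulli gives P_lower − P_upper = ½ρ(v_upper² − v_lower²).
ΔP = ½·1.23·(126² − 109²) = 2460 Pa.
Lift = ΔP · A = 2460 × 14.0 = 34400 N.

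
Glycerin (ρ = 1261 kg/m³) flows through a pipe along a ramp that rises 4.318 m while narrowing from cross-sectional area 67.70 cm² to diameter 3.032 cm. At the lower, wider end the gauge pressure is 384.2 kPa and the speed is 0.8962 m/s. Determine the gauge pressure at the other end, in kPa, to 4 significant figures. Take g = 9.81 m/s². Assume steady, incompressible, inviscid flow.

P₂ ≈ 286.8 kPa

Mass conservation (A₁v₁ = A₂v₂) gives v₂ = 0.8962 × 67.70/7.220 = 8.403 m/s.
Bernoulli: P₁ + ½ρv₁² + ρg h₁ = P₂ + ½ρv₂² + ρg h₂, so P₂ = P₁ + ½ρ(v₁² − v₂²) − ρg(h₂ − h₁).
P₂ = 384200 + ½·1261·(0.8962² − 8.403²) − 1261·9.81·(+4.318) = 384200 + (-44020) − (53420) = 286800 Pa.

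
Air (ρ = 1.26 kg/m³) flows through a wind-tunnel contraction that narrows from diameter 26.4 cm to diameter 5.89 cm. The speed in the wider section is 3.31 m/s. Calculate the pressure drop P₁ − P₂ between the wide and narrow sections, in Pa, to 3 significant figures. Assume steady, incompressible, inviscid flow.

By continuity, v₂ = v₁·A₁/A₂ = 3.31·(547/27.2) = 66.5 m/s.
Bernoulli (h₁ = h₂): P₁ − P₂ = ½ρ(v₂² − v₁²).
P₁ − P₂ = ½·1.26·(66.5² − 3.31²) = ½·1.26·4410 = 2780 Pa.

ΔP ≈ 2780 Pa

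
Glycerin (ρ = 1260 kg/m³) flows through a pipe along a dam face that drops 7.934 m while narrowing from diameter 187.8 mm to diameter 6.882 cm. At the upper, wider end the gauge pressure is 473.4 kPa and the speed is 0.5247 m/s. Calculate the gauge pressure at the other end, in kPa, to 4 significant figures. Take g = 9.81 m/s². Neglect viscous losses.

P₂ ≈ 562.0 kPa

Continuity gives A₁v₁ = A₂v₂, so v₂ = (277.0 cm²)/(37.20 cm²) × 0.5247 m/s = 3.907 m/s.
Applying Bernoulli between the two ends and solving for P₂: P₂ = P₁ + ½ρ(v₁² − v₂²) − ρgΔh.
P₂ = 473400 + ½·1260·(0.5247² − 3.907²) − 1260·9.81·(−7.934) = 473400 + (-9445) − (-98070) = 562000 Pa.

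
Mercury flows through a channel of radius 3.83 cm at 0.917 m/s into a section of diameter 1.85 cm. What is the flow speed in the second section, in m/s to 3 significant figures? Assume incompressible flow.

v₂ ≈ 15.7 m/s

By continuity, v₂ = v₁·A₁/A₂ = 0.917·(46.1/2.69) = 15.7 m/s.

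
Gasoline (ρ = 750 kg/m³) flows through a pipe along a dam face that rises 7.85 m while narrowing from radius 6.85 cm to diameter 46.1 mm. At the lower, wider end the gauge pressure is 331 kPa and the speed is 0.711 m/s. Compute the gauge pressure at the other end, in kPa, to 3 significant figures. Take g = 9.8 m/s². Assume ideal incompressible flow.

P₂ ≈ 259 kPa

Continuity gives A₁v₁ = A₂v₂, so v₂ = (147 cm²)/(16.7 cm²) × 0.711 m/s = 6.28 m/s.
Applying Bernoulli between the two ends and solving for P₂: P₂ = P₁ + ½ρ(v₁² − v₂²) − ρgΔh.
P₂ = 331000 + ½·750·(0.711² − 6.28²) − 750·9.8·(+7.85) = 331000 + (-14600) − (57700) = 259000 Pa.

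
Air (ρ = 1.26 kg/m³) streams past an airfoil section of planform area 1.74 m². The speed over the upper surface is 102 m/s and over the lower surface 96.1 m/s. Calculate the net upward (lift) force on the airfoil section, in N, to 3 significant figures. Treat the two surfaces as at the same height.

F ≈ 1280 N

The faster flow above has the lower pressure; Bernoulli (same height) gives ΔP = ½ρ(v_up² − v_low²).
ΔP = ½·1.26·(102² − 96.1²) = 736 Pa.
Lift = ΔP · A = 736 × 1.74 = 1280 N.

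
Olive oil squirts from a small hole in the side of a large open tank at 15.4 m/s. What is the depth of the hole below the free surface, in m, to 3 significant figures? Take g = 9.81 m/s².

12.1 m

Inverting v = √(2gh) gives h = v² / 2g.
h = 15.4²/(2·9.81) = 237/19.62 = 12.1 m.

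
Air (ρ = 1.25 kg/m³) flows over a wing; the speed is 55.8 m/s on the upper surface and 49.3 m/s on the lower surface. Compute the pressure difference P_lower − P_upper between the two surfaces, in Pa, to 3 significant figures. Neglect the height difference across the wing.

With negligible Δh, P + ½ρv² is constant, so P_low − P_up = ½ρ(v_up² − v_low²).
ΔP = ½·1.25·(55.8² − 49.3²) = 427 Pa.

ΔP = 427 Pa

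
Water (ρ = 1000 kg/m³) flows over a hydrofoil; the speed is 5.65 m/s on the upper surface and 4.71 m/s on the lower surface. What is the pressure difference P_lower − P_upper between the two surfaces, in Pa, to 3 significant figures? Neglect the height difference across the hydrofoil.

Bernoulli (same height): P_lower − P_upper = ½ρ(v_upper² − v_lower²).
ΔP = ½·1000·(5.65² − 4.71²) = 4870 Pa.

4870 Pa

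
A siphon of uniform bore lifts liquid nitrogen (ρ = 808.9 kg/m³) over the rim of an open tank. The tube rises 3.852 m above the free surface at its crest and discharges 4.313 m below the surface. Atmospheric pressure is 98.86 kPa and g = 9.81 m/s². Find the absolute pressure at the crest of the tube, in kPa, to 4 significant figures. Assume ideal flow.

From the surface to the outlet (both open to atmosphere, surface at rest): v = √(2g·h_out) = √(2·9.81·4.313) = 9.199 m/s.
With constant cross-section the crest speed equals v; applying Bernoulli from the surface up to the crest, P_top = P_atm − ½ρv² − ρg·h_top.
P_top = 98860 − ½·808.9·9.199² − 808.9·9.81·3.852 = 34070 Pa.

P_top ≈ 34.07 kPa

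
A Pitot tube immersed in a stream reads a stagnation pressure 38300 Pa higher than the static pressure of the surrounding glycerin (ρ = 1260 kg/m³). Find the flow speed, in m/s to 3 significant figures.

Bernoulli between the free stream and the stagnation point: ½ρv² = P_stag − P_static.
v = √(2ΔP/ρ) = √(2·38300/1260) = 7.80 m/s.

v ≈ 7.80 m/s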